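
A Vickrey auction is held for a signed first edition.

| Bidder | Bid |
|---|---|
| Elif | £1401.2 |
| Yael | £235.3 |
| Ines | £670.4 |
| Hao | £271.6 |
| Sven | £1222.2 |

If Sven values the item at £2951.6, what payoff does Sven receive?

Highest bid: Elif at £1401.2, so Elif wins.
Second-highest bid: Sven at £1222.2 — that is the price the winner pays.
Sven did not win, so Sven pays nothing and receives nothing: payoff £0.

£0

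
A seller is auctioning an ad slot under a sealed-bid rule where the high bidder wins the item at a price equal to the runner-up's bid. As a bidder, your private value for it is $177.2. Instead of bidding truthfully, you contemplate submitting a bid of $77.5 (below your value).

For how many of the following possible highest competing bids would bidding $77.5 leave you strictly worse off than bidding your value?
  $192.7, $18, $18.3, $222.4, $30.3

0

The deviation hurts exactly when the highest competing bid lies strictly between $77.5 and $177.2 — underbidding then forfeits a profitable win.
$192.7: above both → same outcome either way.
$18: below both → same outcome either way.
$18.3: below both → same outcome either way.
$222.4: above both → same outcome either way.
$30.3: below both → same outcome either way.
Count: 0.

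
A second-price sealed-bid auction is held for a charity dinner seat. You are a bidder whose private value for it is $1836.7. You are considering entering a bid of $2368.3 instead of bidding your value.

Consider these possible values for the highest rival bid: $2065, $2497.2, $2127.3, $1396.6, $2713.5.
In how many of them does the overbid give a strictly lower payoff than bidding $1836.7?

2

The deviation hurts exactly when the highest competing bid lies strictly between $1836.7 and $2368.3 — overbidding then wins at a price above your value.
$2065: inside the interval → strictly worse (loss $228.3).
$2497.2: above both → same outcome either way.
$2127.3: inside the interval → strictly worse (loss $290.6).
$1396.6: below both → same outcome either way.
$2713.5: above both → same outcome either way.
Count: 2.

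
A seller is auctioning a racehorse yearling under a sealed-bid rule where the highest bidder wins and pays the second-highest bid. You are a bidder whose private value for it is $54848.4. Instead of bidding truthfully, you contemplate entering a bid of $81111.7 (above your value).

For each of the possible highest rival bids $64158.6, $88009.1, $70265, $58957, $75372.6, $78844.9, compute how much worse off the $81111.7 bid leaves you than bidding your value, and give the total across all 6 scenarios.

$73356.1

The deviation costs you only when the competing bid falls strictly between $54848.4 and $81111.7; elsewhere both bids give the same outcome.
$64158.6: truthful payoff $0, deviation payoff −$9310.2 → loss $9310.2.
$88009.1: outcomes coincide → loss $0.
$70265: truthful payoff $0, deviation payoff −$15416.6 → loss $15416.6.
$58957: truthful payoff $0, deviation payoff −$4108.6 → loss $4108.6.
$75372.6: truthful payoff $0, deviation payoff −$20524.2 → loss $20524.2.
$78844.9: truthful payoff $0, deviation payoff −$23996.5 → loss $23996.5.
Total loss = $9310.2 + $15416.6 + $4108.6 + $20524.2 + $23996.5 = $73356.1.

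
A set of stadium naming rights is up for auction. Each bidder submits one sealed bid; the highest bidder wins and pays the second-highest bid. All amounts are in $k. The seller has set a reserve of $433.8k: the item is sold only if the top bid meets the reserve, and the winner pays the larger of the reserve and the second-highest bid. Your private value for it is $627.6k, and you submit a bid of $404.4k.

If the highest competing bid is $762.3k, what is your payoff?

$0k

Your bid $404.4k is below the highest competing bid $762.3k, so you lose. Payoff $0k.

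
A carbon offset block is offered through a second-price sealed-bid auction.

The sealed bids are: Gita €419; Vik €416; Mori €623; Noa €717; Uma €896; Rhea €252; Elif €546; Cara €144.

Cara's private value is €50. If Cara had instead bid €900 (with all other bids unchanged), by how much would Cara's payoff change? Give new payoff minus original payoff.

The highest bid among the other bidders is €896; Cara's bid doesn't change that.
Original bid €144: Cara is not highest (top rival bid is €896); payoff €0.
Alternative bid €900: Cara is highest, pays the top rival bid €896; payoff €50 − €896 = −€846.
Change in payoff = −€846 − (€0) = −€846.

−€846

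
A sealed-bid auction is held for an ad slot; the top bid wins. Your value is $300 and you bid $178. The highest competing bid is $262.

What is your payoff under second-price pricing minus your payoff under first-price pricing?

Your bid $178 is below $262, so you lose under either rule.
Payoff is $0 in both cases; difference = $0.

$0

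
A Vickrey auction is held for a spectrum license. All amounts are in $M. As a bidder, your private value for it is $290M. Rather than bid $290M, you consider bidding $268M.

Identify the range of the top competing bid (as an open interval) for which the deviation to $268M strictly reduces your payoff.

($268M, $290M)

If the competing bid is below $268M, both bids win at the same price — no difference.
If it is above $290M, both bids lose — no difference.
If it lies strictly between $268M and $290M, bidding your value wins at a price below your value (positive payoff) while bidding $268M loses (payoff 0).
So the deviation strictly hurts on the open interval ($268M, $290M).
Because the price is fixed by the runner-up's bid, deviating from your value can only change a good outcome into a bad one — never the reverse.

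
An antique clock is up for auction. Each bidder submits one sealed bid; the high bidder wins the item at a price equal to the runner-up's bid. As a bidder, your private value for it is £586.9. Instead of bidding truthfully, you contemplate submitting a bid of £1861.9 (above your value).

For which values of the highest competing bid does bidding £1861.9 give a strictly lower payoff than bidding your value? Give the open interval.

(£586.9, £1861.9)

If the competing bid is below £586.9, both bids win at the same price — no difference.
If it is above £1861.9, both bids lose — no difference.
If it lies strictly between £586.9 and £1861.9, bidding your value loses (payoff 0) while bidding £1861.9 wins at a price above your value (payoff negative).
So the deviation strictly hurts on the open interval (£586.9, £1861.9).
In a second-price auction your bid sets only whether you win, not what you pay, so bidding your true value is weakly dominant.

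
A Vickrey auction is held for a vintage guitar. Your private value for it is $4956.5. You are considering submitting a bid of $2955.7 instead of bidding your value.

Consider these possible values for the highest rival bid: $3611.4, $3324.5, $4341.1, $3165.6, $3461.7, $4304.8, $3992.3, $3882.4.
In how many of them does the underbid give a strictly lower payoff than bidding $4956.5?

8

The deviation hurts exactly when the highest competing bid lies strictly between $2955.7 and $4956.5 — underbidding then forfeits a profitable win.
$3611.4: inside the interval → strictly worse (loss $1345.1).
$3324.5: inside the interval → strictly worse (loss $1632).
$4341.1: inside the interval → strictly worse (loss $615.4).
$3165.6: inside the interval → strictly worse (loss $1790.9).
$3461.7: inside the interval → strictly worse (loss $1494.8).
$4304.8: inside the interval → strictly worse (loss $651.7).
$3992.3: inside the interval → strictly worse (loss $964.2).
$3882.4: inside the interval → strictly worse (loss $1074.1).
Count: 8.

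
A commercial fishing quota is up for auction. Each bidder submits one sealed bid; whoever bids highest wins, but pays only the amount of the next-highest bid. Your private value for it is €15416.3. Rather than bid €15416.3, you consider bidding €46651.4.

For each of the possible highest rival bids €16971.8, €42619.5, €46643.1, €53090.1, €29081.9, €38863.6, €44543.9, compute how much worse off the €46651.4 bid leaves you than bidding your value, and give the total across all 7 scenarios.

€126226

The deviation costs you only when the competing bid falls strictly between €15416.3 and €46651.4; elsewhere both bids give the same outcome.
€16971.8: truthful payoff €0, deviation payoff −€1555.5 → loss €1555.5.
€42619.5: truthful payoff €0, deviation payoff −€27203.2 → loss €27203.2.
€46643.1: truthful payoff €0, deviation payoff −€31226.8 → loss €31226.8.
€53090.1: outcomes coincide → loss €0.
€29081.9: truthful payoff €0, deviation payoff −€13665.6 → loss €13665.6.
€38863.6: truthful payoff €0, deviation payoff −€23447.3 → loss €23447.3.
€44543.9: truthful payoff €0, deviation payoff −€29127.6 → loss €29127.6.
Total loss = €1555.5 + €27203.2 + €31226.8 + €13665.6 + €23447.3 + €29127.6 = €126226.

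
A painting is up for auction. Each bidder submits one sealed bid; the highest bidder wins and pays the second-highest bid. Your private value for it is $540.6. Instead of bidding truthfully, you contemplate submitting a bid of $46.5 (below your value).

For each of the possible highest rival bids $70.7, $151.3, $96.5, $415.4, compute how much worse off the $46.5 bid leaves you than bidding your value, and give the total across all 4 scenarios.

$1428.5

The deviation costs you only when the competing bid falls strictly between $46.5 and $540.6; elsewhere both bids give the same outcome.
$70.7: truthful payoff $469.9, deviation payoff $0 → loss $469.9.
$151.3: truthful payoff $389.3, deviation payoff $0 → loss $389.3.
$96.5: truthful payoff $444.1, deviation payoff $0 → loss $444.1.
$415.4: truthful payoff $125.2, deviation payoff $0 → loss $125.2.
Total loss = $469.9 + $389.3 + $444.1 + $125.2 = $1428.5.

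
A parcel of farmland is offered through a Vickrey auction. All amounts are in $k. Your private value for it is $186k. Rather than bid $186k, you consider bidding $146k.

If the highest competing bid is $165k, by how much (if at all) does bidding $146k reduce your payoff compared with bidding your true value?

$21k

Bidding your value $186k: you win (since $186k > $165k) and pay $165k. Payoff $21k.
Bidding $146k: you lose. Payoff $0k.
The competing bid $165k lies between your shaded bid and your value, so underbidding forfeits an item you could have won at a profitable price.
Loss from deviating = $21k − ($0k) = $21k.
Because the price is fixed by the runner-up's bid, deviating from your value can only change a good outcome into a bad one — never the reverse.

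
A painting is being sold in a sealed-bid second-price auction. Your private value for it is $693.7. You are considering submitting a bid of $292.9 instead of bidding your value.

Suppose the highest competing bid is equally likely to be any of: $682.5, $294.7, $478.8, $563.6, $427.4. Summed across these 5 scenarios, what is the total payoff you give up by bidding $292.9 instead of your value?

The deviation costs you only when the competing bid falls strictly between $292.9 and $693.7; elsewhere both bids give the same outcome.
$682.5: truthful payoff $11.2, deviation payoff $0 → loss $11.2.
$294.7: truthful payoff $399, deviation payoff $0 → loss $399.
$478.8: truthful payoff $214.9, deviation payoff $0 → loss $214.9.
$563.6: truthful payoff $130.1, deviation payoff $0 → loss $130.1.
$427.4: truthful payoff $266.3, deviation payoff $0 → loss $266.3.
Total loss = $11.2 + $399 + $214.9 + $130.1 + $266.3 = $1021.5.

$1021.5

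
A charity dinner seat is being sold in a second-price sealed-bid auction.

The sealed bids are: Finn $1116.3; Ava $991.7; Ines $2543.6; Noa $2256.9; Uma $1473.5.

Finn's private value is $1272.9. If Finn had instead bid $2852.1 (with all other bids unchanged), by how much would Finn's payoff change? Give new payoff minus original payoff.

The highest bid among the other bidders is $2543.6; Finn's bid doesn't change that.
Original bid $1116.3: Finn is not highest (top rival bid is $2543.6); payoff $0.
Alternative bid $2852.1: Finn is highest, pays the top rival bid $2543.6; payoff $1272.9 − $2543.6 = −$1270.7.
Change in payoff = −$1270.7 − ($0) = −$1270.7.

−$1270.7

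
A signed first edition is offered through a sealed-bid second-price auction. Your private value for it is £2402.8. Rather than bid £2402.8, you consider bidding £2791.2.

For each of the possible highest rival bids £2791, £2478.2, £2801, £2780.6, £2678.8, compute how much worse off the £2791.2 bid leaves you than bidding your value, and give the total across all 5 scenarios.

The deviation costs you only when the competing bid falls strictly between £2402.8 and £2791.2; elsewhere both bids give the same outcome.
£2791: truthful payoff £0, deviation payoff −£388.2 → loss £388.2.
£2478.2: truthful payoff £0, deviation payoff −£75.4 → loss £75.4.
£2801: outcomes coincide → loss £0.
£2780.6: truthful payoff £0, deviation payoff −£377.8 → loss £377.8.
£2678.8: truthful payoff £0, deviation payoff −£276 → loss £276.
Total loss = £388.2 + £75.4 + £377.8 + £276 = £1117.4.
Because the price is fixed by the runner-up's bid, deviating from your value can only change a good outcome into a bad one — never the reverse.

£1117.4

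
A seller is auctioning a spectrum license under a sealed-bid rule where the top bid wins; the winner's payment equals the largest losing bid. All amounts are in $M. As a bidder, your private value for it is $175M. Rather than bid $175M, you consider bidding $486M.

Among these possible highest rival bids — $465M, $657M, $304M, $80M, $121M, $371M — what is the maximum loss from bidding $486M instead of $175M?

$465M: truthful gives $0M, deviation gives −$290M → loss $290M.
$657M: same outcome either way → loss $0M.
$304M: truthful gives $0M, deviation gives −$129M → loss $129M.
$80M: same outcome either way → loss $0M.
$121M: same outcome either way → loss $0M.
$371M: truthful gives $0M, deviation gives −$196M → loss $196M.
Maximum loss: $290M.

$290M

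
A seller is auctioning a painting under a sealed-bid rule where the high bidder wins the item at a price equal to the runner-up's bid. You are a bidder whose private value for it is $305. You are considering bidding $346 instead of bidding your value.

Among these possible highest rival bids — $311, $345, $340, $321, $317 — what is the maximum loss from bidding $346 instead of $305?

$311: truthful gives $0, deviation gives −$6 → loss $6.
$345: truthful gives $0, deviation gives −$40 → loss $40.
$340: truthful gives $0, deviation gives −$35 → loss $35.
$321: truthful gives $0, deviation gives −$16 → loss $16.
$317: truthful gives $0, deviation gives −$12 → loss $12.
Maximum loss: $40.

$40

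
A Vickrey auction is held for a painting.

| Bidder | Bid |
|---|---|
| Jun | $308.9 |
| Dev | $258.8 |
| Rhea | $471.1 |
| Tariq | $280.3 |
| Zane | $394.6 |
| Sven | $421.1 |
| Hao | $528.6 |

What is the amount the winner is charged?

$471.1

Highest bid: Hao at $528.6, so Hao wins.
Second-highest bid: Rhea at $471.1 — that is the price the winner pays.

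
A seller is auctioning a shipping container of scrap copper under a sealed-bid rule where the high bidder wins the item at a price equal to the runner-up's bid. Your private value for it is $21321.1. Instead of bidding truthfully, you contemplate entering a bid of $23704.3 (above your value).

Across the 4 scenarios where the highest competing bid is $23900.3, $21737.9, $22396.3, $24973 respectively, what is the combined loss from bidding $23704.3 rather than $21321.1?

$1492

The deviation costs you only when the competing bid falls strictly between $21321.1 and $23704.3; elsewhere both bids give the same outcome.
$23900.3: outcomes coincide → loss $0.
$21737.9: truthful payoff $0, deviation payoff −$416.8 → loss $416.8.
$22396.3: truthful payoff $0, deviation payoff −$1075.2 → loss $1075.2.
$24973: outcomes coincide → loss $0.
Total loss = $416.8 + $1075.2 = $1492.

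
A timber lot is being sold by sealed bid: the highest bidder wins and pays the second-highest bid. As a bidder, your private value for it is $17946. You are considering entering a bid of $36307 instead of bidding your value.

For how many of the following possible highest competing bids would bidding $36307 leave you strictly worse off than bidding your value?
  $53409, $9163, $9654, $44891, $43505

The deviation hurts exactly when the highest competing bid lies strictly between $17946 and $36307 — overbidding then wins at a price above your value.
$53409: above both → same outcome either way.
$9163: below both → same outcome either way.
$9654: below both → same outcome either way.
$44891: above both → same outcome either way.
$43505: above both → same outcome either way.
Count: 0.

0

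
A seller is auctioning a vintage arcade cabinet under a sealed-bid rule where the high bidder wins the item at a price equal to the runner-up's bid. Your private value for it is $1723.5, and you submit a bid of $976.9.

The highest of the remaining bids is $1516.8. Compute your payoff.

$0

Your bid $976.9 is below the highest competing bid $1516.8, so you lose.
A losing bidder pays nothing and receives nothing: payoff = $0.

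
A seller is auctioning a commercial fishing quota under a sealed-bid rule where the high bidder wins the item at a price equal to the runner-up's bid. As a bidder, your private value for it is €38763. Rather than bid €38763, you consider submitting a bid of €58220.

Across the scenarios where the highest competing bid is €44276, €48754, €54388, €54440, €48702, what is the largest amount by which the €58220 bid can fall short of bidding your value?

€15677

€44276: truthful gives €0, deviation gives −€5513 → loss €5513.
€48754: truthful gives €0, deviation gives −€9991 → loss €9991.
€54388: truthful gives €0, deviation gives −€15625 → loss €15625.
€54440: truthful gives €0, deviation gives −€15677 → loss €15677.
€48702: truthful gives €0, deviation gives −€9939 → loss €9939.
Maximum loss: €15677.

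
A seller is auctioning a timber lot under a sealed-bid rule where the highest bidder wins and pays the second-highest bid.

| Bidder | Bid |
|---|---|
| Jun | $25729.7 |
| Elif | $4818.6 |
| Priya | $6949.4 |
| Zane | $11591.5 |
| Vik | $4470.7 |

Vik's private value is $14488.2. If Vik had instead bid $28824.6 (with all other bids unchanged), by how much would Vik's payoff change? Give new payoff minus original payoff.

−$11241.5

The highest bid among the other bidders is $25729.7; Vik's bid doesn't change that.
Original bid $4470.7: Vik is not highest (top rival bid is $25729.7); payoff $0.
Alternative bid $28824.6: Vik is highest, pays the top rival bid $25729.7; payoff $14488.2 − $25729.7 = −$11241.5.
Change in payoff = −$11241.5 − ($0) = −$11241.5.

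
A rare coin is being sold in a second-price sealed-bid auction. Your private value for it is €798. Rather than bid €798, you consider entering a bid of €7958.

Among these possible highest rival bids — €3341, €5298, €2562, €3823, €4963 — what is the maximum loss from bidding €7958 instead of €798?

€4500

€3341: truthful gives €0, deviation gives −€2543 → loss €2543.
€5298: truthful gives €0, deviation gives −€4500 → loss €4500.
€2562: truthful gives €0, deviation gives −€1764 → loss €1764.
€3823: truthful gives €0, deviation gives −€3025 → loss €3025.
€4963: truthful gives €0, deviation gives −€4165 → loss €4165.
Maximum loss: €4500.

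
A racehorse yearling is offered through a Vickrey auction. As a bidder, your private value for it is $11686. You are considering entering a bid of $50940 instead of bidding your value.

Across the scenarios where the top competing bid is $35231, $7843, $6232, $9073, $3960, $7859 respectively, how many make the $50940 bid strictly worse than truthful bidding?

1

The deviation hurts exactly when the highest competing bid lies strictly between $11686 and $50940 — overbidding then wins at a price above your value.
$35231: inside the interval → strictly worse (loss $23545).
$7843: below both → same outcome either way.
$6232: below both → same outcome either way.
$9073: below both → same outcome either way.
$3960: below both → same outcome either way.
$7859: below both → same outcome either way.
Count: 1.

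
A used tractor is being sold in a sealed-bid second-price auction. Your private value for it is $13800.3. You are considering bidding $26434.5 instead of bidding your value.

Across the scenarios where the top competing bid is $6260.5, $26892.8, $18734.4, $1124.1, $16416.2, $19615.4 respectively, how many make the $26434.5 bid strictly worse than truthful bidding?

The deviation hurts exactly when the highest competing bid lies strictly between $13800.3 and $26434.5 — overbidding then wins at a price above your value.
$6260.5: below both → same outcome either way.
$26892.8: above both → same outcome either way.
$18734.4: inside the interval → strictly worse (loss $4934.1).
$1124.1: below both → same outcome either way.
$16416.2: inside the interval → strictly worse (loss $2615.9).
$19615.4: inside the interval → strictly worse (loss $5815.1).
Count: 3.

3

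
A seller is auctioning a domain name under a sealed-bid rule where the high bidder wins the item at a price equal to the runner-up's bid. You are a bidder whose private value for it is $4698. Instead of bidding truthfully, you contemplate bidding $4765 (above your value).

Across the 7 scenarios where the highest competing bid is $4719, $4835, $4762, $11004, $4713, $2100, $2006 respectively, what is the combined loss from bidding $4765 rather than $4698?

The deviation costs you only when the competing bid falls strictly between $4698 and $4765; elsewhere both bids give the same outcome.
$4719: truthful payoff $0, deviation payoff −$21 → loss $21.
$4835: outcomes coincide → loss $0.
$4762: truthful payoff $0, deviation payoff −$64 → loss $64.
$11004: outcomes coincide → loss $0.
$4713: truthful payoff $0, deviation payoff −$15 → loss $15.
$2100: outcomes coincide → loss $0.
$2006: outcomes coincide → loss $0.
Total loss = $21 + $64 + $15 = $100.

$100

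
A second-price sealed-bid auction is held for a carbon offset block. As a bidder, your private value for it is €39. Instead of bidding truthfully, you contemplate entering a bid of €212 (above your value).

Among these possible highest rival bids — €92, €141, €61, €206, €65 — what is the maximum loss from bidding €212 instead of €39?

€167

€92: truthful gives €0, deviation gives −€53 → loss €53.
€141: truthful gives €0, deviation gives −€102 → loss €102.
€61: truthful gives €0, deviation gives −€22 → loss €22.
€206: truthful gives €0, deviation gives −€167 → loss €167.
€65: truthful gives €0, deviation gives −€26 → loss €26.
Maximum loss: €167.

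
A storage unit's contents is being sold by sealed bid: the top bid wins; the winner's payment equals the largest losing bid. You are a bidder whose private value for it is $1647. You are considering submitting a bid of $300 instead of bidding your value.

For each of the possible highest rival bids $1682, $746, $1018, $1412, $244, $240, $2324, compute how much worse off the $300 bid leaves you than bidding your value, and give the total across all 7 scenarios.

$1765

The deviation costs you only when the competing bid falls strictly between $300 and $1647; elsewhere both bids give the same outcome.
$1682: outcomes coincide → loss $0.
$746: truthful payoff $901, deviation payoff $0 → loss $901.
$1018: truthful payoff $629, deviation payoff $0 → loss $629.
$1412: truthful payoff $235, deviation payoff $0 → loss $235.
$244: outcomes coincide → loss $0.
$240: outcomes coincide → loss $0.
$2324: outcomes coincide → loss $0.
Total loss = $901 + $629 + $235 = $1765.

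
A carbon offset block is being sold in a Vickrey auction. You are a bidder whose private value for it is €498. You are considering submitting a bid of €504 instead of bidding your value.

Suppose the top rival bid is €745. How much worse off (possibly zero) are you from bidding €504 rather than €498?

€0

Bidding your value €498: you lose (since €498 < €745). Payoff €0.
Bidding €504: you lose. Payoff €0.
Difference = €0 − €0 = €0; both bids lead to the same outcome because the competing bid is above both your value and your alternative bid.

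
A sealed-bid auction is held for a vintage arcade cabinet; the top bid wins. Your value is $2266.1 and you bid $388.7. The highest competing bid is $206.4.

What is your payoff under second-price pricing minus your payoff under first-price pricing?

You have the highest bid, so you win under either rule.
Second-price: pay $206.4 → payoff $2059.7.
First-price: pay your own bid $388.7 → payoff $1877.4.
Difference = $2059.7 − ($1877.4) = $182.3.

$182.3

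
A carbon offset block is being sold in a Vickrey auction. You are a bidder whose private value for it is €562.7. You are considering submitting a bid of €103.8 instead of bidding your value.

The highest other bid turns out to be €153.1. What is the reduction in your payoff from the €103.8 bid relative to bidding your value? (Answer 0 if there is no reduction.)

Bidding your value €562.7: you win (since €562.7 > €153.1) and pay €153.1. Payoff €409.6.
Bidding €103.8: you lose. Payoff €0.
The competing bid €153.1 lies between your shaded bid and your value, so underbidding forfeits an item you could have won at a profitable price.
Loss from deviating = €409.6 − (€0) = €409.6.

€409.6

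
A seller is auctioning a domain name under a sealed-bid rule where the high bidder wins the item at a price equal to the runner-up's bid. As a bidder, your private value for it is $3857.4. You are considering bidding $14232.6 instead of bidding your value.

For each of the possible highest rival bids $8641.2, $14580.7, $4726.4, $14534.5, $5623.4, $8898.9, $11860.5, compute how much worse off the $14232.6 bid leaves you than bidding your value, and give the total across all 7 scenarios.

$20463.4

The deviation costs you only when the competing bid falls strictly between $3857.4 and $14232.6; elsewhere both bids give the same outcome.
$8641.2: truthful payoff $0, deviation payoff −$4783.8 → loss $4783.8.
$14580.7: outcomes coincide → loss $0.
$4726.4: truthful payoff $0, deviation payoff −$869 → loss $869.
$14534.5: outcomes coincide → loss $0.
$5623.4: truthful payoff $0, deviation payoff −$1766 → loss $1766.
$8898.9: truthful payoff $0, deviation payoff −$5041.5 → loss $5041.5.
$11860.5: truthful payoff $0, deviation payoff −$8003.1 → loss $8003.1.
Total loss = $4783.8 + $869 + $1766 + $5041.5 + $8003.1 = $20463.4.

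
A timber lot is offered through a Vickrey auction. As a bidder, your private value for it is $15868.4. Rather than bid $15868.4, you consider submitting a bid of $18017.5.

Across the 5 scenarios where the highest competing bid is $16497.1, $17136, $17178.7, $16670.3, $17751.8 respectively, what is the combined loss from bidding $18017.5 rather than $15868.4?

$5891.9

The deviation costs you only when the competing bid falls strictly between $15868.4 and $18017.5; elsewhere both bids give the same outcome.
$16497.1: truthful payoff $0, deviation payoff −$628.7 → loss $628.7.
$17136: truthful payoff $0, deviation payoff −$1267.6 → loss $1267.6.
$17178.7: truthful payoff $0, deviation payoff −$1310.3 → loss $1310.3.
$16670.3: truthful payoff $0, deviation payoff −$801.9 → loss $801.9.
$17751.8: truthful payoff $0, deviation payoff −$1883.4 → loss $1883.4.
Total loss = $628.7 + $1267.6 + $1310.3 + $801.9 + $1883.4 = $5891.9.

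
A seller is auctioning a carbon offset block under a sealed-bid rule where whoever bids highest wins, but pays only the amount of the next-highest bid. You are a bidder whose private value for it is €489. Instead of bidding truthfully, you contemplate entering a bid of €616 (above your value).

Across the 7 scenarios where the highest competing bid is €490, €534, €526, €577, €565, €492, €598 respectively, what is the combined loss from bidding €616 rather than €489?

€359

The deviation costs you only when the competing bid falls strictly between €489 and €616; elsewhere both bids give the same outcome.
€490: truthful payoff €0, deviation payoff −€1 → loss €1.
€534: truthful payoff €0, deviation payoff −€45 → loss €45.
€526: truthful payoff €0, deviation payoff −€37 → loss €37.
€577: truthful payoff €0, deviation payoff −€88 → loss €88.
€565: truthful payoff €0, deviation payoff −€76 → loss €76.
€492: truthful payoff €0, deviation payoff −€3 → loss €3.
€598: truthful payoff €0, deviation payoff −€109 → loss €109.
Total loss = €1 + €45 + €37 + €88 + €76 + €3 + €109 = €359.
Because the price is fixed by the runner-up's bid, deviating from your value can only change a good outcome into a bad one — never the reverse.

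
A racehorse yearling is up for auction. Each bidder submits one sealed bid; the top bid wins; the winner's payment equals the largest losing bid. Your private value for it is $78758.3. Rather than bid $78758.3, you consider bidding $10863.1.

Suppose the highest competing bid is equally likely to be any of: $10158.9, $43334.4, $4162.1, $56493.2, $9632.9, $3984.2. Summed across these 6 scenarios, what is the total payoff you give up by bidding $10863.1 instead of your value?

$57689

The deviation costs you only when the competing bid falls strictly between $10863.1 and $78758.3; elsewhere both bids give the same outcome.
$10158.9: outcomes coincide → loss $0.
$43334.4: truthful payoff $35423.9, deviation payoff $0 → loss $35423.9.
$4162.1: outcomes coincide → loss $0.
$56493.2: truthful payoff $22265.1, deviation payoff $0 → loss $22265.1.
$9632.9: outcomes coincide → loss $0.
$3984.2: outcomes coincide → loss $0.
Total loss = $35423.9 + $22265.1 = $57689.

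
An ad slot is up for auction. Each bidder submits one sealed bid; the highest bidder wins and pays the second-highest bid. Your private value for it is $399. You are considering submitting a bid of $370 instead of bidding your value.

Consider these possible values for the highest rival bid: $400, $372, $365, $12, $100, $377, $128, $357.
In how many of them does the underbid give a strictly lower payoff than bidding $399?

2

The deviation hurts exactly when the highest competing bid lies strictly between $370 and $399 — underbidding then forfeits a profitable win.
$400: above both → same outcome either way.
$372: inside the interval → strictly worse (loss $27).
$365: below both → same outcome either way.
$12: below both → same outcome either way.
$100: below both → same outcome either way.
$377: inside the interval → strictly worse (loss $22).
$128: below both → same outcome either way.
$357: below both → same outcome either way.
Count: 2.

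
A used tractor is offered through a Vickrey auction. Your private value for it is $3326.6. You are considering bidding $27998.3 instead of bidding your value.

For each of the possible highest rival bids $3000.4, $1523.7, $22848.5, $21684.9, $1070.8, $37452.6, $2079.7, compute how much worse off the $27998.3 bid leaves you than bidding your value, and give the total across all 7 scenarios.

$37880.2

The deviation costs you only when the competing bid falls strictly between $3326.6 and $27998.3; elsewhere both bids give the same outcome.
$3000.4: outcomes coincide → loss $0.
$1523.7: outcomes coincide → loss $0.
$22848.5: truthful payoff $0, deviation payoff −$19521.9 → loss $19521.9.
$21684.9: truthful payoff $0, deviation payoff −$18358.3 → loss $18358.3.
$1070.8: outcomes coincide → loss $0.
$37452.6: outcomes coincide → loss $0.
$2079.7: outcomes coincide → loss $0.
Total loss = $19521.9 + $18358.3 = $37880.2.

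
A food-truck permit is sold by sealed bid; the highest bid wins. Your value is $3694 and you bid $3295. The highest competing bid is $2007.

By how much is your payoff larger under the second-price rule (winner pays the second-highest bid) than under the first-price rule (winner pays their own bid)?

$1288

You have the highest bid, so you win under either rule.
Second-price: pay $2007 → payoff $1687.
First-price: pay your own bid $3295 → payoff $399.
Difference = $1687 − ($399) = $1288.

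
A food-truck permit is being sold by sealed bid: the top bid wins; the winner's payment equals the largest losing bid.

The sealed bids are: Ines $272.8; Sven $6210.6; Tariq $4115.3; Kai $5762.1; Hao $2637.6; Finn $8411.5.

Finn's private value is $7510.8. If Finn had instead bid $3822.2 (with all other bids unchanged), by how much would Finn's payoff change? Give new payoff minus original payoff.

−$1300.2

The highest bid among the other bidders is $6210.6; Finn's bid doesn't change that.
Original bid $8411.5: Finn is highest, pays the top rival bid $6210.6; payoff $7510.8 − $6210.6 = $1300.2.
Alternative bid $3822.2: Finn is not highest (top rival bid is $6210.6); payoff $0.
Change in payoff = $0 − ($1300.2) = −$1300.2.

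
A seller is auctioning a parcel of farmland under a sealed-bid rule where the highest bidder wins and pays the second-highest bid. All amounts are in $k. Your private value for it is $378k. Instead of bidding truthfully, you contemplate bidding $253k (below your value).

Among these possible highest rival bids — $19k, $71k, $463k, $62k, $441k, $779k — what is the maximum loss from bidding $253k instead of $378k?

$19k: same outcome either way → loss $0k.
$71k: same outcome either way → loss $0k.
$463k: same outcome either way → loss $0k.
$62k: same outcome either way → loss $0k.
$441k: same outcome either way → loss $0k.
$779k: same outcome either way → loss $0k.
Maximum loss: $0k.

$0k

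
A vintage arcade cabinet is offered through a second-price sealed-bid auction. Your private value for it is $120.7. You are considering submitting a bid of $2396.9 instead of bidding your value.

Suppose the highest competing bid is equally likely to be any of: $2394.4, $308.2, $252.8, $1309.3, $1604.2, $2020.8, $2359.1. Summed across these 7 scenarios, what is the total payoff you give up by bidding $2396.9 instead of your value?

$9403.9

The deviation costs you only when the competing bid falls strictly between $120.7 and $2396.9; elsewhere both bids give the same outcome.
$2394.4: truthful payoff $0, deviation payoff −$2273.7 → loss $2273.7.
$308.2: truthful payoff $0, deviation payoff −$187.5 → loss $187.5.
$252.8: truthful payoff $0, deviation payoff −$132.1 → loss $132.1.
$1309.3: truthful payoff $0, deviation payoff −$1188.6 → loss $1188.6.
$1604.2: truthful payoff $0, deviation payoff −$1483.5 → loss $1483.5.
$2020.8: truthful payoff $0, deviation payoff −$1900.1 → loss $1900.1.
$2359.1: truthful payoff $0, deviation payoff −$2238.4 → loss $2238.4.
Total loss = $2273.7 + $187.5 + $132.1 + $1188.6 + $1483.5 + $1900.1 + $2238.4 = $9403.9.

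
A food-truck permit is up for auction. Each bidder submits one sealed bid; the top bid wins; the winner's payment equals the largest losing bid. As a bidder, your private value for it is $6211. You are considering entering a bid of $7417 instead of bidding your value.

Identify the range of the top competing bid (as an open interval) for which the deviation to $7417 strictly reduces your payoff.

($6211, $7417)

If the competing bid is below $6211, both bids win at the same price — no difference.
If it is above $7417, both bids lose — no difference.
If it lies strictly between $6211 and $7417, bidding your value loses (payoff 0) while bidding $7417 wins at a price above your value (payoff negative).
So the deviation strictly hurts on the open interval ($6211, $7417).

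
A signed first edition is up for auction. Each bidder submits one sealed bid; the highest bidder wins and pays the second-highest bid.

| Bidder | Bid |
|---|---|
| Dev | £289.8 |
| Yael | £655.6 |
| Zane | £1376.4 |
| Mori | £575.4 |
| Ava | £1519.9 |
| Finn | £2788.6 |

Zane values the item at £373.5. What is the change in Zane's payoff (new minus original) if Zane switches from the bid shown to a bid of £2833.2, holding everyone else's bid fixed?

−£2415.1

The highest bid among the other bidders is £2788.6; Zane's bid doesn't change that.
Original bid £1376.4: Zane is not highest (top rival bid is £2788.6); payoff £0.
Alternative bid £2833.2: Zane is highest, pays the top rival bid £2788.6; payoff £373.5 − £2788.6 = −£2415.1.
Change in payoff = −£2415.1 − (£0) = −£2415.1.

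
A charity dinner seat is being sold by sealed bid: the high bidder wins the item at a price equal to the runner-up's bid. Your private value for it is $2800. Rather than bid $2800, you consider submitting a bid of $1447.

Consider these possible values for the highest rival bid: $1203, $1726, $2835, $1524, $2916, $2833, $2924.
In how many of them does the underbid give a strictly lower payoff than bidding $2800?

The deviation hurts exactly when the highest competing bid lies strictly between $1447 and $2800 — underbidding then forfeits a profitable win.
$1203: below both → same outcome either way.
$1726: inside the interval → strictly worse (loss $1074).
$2835: above both → same outcome either way.
$1524: inside the interval → strictly worse (loss $1276).
$2916: above both → same outcome either way.
$2833: above both → same outcome either way.
$2924: above both → same outcome either way.
Count: 2.

2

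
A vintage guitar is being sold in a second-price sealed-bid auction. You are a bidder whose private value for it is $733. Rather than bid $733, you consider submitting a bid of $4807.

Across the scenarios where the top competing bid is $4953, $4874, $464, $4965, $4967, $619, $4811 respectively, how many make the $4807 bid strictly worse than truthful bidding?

The deviation hurts exactly when the highest competing bid lies strictly between $733 and $4807 — overbidding then wins at a price above your value.
$4953: above both → same outcome either way.
$4874: above both → same outcome either way.
$464: below both → same outcome either way.
$4965: above both → same outcome either way.
$4967: above both → same outcome either way.
$619: below both → same outcome either way.
$4811: above both → same outcome either way.
Count: 0.

0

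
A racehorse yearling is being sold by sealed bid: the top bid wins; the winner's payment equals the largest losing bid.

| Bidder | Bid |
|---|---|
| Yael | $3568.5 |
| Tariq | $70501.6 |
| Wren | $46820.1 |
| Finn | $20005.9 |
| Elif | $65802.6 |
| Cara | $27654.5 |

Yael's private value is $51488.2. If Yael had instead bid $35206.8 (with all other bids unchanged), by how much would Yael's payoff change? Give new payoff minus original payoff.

$0

The highest bid among the other bidders is $70501.6; Yael's bid doesn't change that.
Original bid $3568.5: Yael is not highest (top rival bid is $70501.6); payoff $0.
Alternative bid $35206.8: Yael is not highest (top rival bid is $70501.6); payoff $0.
Change in payoff = $0 − ($0) = $0.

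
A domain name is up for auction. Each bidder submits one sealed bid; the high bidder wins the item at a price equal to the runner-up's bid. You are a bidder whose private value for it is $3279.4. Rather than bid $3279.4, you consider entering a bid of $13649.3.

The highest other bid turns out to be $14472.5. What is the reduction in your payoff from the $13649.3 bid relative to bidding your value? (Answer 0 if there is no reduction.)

$0

Bidding your value $3279.4: you lose (since $3279.4 < $14472.5). Payoff $0.
Bidding $13649.3: you lose. Payoff $0.
Difference = $0 − $0 = $0; both bids lead to the same outcome because the competing bid is above both your value and your alternative bid.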